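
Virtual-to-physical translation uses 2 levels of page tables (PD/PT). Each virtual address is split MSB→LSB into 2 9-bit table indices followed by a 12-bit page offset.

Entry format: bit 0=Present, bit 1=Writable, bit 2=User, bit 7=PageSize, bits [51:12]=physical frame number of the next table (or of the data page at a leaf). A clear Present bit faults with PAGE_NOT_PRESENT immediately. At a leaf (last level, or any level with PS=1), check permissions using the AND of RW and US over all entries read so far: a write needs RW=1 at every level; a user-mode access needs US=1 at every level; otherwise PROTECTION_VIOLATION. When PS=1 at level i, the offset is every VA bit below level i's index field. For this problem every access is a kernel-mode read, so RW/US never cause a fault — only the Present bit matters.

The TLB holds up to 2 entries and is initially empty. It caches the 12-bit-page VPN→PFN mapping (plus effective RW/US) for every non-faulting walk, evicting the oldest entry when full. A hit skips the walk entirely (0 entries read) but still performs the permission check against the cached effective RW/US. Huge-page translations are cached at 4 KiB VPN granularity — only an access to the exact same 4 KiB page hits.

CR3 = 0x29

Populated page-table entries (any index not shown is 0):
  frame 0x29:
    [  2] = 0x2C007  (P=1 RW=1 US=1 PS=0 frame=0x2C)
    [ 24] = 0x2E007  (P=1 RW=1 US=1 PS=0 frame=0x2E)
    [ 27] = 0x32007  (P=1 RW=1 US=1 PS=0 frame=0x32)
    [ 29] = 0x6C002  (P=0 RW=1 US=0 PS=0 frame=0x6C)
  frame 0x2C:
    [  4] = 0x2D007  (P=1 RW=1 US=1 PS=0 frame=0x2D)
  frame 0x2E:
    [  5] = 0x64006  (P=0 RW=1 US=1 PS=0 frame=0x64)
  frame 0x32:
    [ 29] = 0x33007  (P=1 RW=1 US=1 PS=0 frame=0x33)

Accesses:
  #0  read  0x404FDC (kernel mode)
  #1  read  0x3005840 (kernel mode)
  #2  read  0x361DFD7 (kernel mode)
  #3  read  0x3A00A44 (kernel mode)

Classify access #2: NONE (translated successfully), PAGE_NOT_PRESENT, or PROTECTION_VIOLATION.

Trace:
#0 VA=0x404FDC (r,kernel):
  [0] read 0x29 idx=2: raw=0x2C007 flags P=1 W=1 U=1 S=0
  [1] read 0x2C idx=4: raw=0x2D007 flags P=1 W=1 U=1 S=0
  → PA=0x2DFDC  (2 entries read)
#1 VA=0x3005840 (r,kernel):
  [0] read 0x29 idx=24: raw=0x2E007 flags P=1 W=1 U=1 S=0
  [1] read 0x2E idx=5: raw=0x64006 flags P=0 W=1 U=1 S=0
  → PAGE_NOT_PRESENT  (2 entries read)
#2 VA=0x361DFD7 (r,kernel):
  [0] read 0x29 idx=27: raw=0x32007 flags P=1 W=1 U=1 S=0
  [1] read 0x32 idx=29: raw=0x33007 flags P=1 W=1 U=1 S=0
  → PA=0x33FD7  (2 entries read)
#3 VA=0x3A00A44 (r,kernel):
  [0] read 0x29 idx=29: raw=0x6C002 flags P=0 W=1 U=0 S=0
  → PAGE_NOT_PRESENT  (1 entries read)

Access #2 fault: NONE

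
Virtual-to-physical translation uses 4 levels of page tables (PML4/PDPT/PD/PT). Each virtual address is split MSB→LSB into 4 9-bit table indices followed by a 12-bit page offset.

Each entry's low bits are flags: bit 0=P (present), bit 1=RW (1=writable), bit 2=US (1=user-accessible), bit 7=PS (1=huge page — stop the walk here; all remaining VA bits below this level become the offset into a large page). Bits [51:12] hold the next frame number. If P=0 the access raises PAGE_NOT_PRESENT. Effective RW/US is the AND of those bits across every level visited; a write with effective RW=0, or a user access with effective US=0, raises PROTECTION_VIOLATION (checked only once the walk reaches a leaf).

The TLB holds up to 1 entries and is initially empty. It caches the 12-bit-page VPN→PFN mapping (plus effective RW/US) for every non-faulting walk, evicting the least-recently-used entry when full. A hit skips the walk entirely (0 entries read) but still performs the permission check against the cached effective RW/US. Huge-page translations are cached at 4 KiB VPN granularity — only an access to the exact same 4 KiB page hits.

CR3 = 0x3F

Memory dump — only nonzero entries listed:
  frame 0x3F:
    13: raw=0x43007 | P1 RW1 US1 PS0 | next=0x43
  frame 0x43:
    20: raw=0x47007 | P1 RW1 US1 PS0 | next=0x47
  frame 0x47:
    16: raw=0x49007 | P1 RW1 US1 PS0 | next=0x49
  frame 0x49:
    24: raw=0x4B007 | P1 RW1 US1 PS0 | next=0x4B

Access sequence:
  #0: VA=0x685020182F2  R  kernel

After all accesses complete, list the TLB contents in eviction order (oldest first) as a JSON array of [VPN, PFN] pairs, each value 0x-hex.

Walk each access:
#0 VA=0x685020182F2 (r,kernel):
  L0 @0x3F[13] → 0x43007  P=1,RW=1,US=1,PS=0
  L1 @0x43[20] → 0x47007  P=1,RW=1,US=1,PS=0
  L2 @0x47[16] → 0x49007  P=1,RW=1,US=1,PS=0
  L3 @0x49[24] → 0x4B007  P=1,RW=1,US=1,PS=0
  → PA=0x4B2F2  (4 entries read)

TLB: [["0x68502018", "0x4B"]]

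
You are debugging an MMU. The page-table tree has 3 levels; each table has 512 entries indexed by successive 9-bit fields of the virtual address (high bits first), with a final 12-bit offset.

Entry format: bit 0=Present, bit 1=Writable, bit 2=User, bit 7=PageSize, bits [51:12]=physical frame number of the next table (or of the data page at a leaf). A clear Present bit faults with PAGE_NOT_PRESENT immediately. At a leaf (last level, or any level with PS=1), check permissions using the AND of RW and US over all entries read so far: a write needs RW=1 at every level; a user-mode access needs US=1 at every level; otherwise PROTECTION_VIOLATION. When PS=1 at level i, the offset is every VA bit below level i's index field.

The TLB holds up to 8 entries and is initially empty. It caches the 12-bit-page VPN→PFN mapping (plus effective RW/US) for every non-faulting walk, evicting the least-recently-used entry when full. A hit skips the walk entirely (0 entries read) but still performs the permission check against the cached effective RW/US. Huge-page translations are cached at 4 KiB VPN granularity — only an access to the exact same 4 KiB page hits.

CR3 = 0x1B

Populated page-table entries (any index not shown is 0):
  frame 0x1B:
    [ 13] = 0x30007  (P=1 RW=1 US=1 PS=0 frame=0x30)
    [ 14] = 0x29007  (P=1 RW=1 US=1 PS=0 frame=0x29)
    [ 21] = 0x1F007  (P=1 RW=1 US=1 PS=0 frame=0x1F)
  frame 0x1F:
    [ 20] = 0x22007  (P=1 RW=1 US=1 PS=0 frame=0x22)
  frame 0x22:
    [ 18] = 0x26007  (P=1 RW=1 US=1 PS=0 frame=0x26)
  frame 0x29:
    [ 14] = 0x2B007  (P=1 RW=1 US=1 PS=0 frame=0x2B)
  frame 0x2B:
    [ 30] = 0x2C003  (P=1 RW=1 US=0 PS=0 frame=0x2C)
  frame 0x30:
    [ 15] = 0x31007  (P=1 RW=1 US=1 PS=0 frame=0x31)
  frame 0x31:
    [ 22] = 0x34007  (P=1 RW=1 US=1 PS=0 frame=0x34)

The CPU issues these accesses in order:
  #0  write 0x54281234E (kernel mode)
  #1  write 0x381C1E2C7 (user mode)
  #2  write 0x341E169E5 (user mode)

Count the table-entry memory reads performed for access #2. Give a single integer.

Walk each access:
#0 VA=0x54281234E (w,kernel):
  lvl0: tbl 0x1B, slot 21 ⇒ 0x1F007 (P1/RW1/US1/PS0)
  lvl1: tbl 0x1F, slot 20 ⇒ 0x22007 (P1/RW1/US1/PS0)
  lvl2: tbl 0x22, slot 18 ⇒ 0x26007 (P1/RW1/US1/PS0)
  → PA=0x2634E  (3 entries read)
#1 VA=0x381C1E2C7 (w,user):
  lvl0: tbl 0x1B, slot 14 ⇒ 0x29007 (P1/RW1/US1/PS0)
  lvl1: tbl 0x29, slot 14 ⇒ 0x2B007 (P1/RW1/US1/PS0)
  lvl2: tbl 0x2B, slot 30 ⇒ 0x2C003 (P1/RW1/US0/PS0)
  ✗ PROTECTION_VIOLATION  [3 reads]
#2 VA=0x341E169E5 (w,user):
  lvl0: tbl 0x1B, slot 13 ⇒ 0x30007 (P1/RW1/US1/PS0)
  lvl1: tbl 0x30, slot 15 ⇒ 0x31007 (P1/RW1/US1/PS0)
  lvl2: tbl 0x31, slot 22 ⇒ 0x34007 (P1/RW1/US1/PS0)
  → PA=0x349E5  (3 entries read)

Entries read for #2: 3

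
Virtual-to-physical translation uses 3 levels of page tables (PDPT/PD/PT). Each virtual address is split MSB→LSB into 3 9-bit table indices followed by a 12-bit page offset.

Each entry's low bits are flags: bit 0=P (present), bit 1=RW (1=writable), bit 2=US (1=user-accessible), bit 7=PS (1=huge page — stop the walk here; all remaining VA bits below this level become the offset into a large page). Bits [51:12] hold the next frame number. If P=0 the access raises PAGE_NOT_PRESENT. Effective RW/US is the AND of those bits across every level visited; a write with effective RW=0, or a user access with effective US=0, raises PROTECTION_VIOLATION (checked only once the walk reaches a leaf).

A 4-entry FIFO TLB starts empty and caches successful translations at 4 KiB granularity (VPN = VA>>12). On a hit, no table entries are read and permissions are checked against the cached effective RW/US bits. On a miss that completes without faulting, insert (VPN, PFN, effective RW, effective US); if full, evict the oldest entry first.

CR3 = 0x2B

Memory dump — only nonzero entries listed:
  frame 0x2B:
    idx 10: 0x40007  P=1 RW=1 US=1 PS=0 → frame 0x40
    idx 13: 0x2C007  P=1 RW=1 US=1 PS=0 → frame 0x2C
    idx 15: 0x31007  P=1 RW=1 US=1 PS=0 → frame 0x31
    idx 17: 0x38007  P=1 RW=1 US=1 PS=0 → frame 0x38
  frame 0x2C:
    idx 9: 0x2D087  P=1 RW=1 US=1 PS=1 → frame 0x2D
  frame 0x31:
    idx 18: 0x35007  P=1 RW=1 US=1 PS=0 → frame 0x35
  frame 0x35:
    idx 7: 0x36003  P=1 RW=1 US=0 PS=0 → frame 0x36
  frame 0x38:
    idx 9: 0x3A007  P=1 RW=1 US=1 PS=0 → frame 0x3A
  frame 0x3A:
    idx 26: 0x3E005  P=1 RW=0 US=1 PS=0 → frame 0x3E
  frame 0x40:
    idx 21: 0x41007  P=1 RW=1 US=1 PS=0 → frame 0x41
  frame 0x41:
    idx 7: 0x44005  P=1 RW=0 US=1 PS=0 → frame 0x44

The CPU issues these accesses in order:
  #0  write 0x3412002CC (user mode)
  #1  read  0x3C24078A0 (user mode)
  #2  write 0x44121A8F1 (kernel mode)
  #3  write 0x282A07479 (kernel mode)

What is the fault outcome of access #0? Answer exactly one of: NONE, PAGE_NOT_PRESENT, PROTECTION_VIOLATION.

Walk each access:
#0 VA=0x3412002CC (w,user):
  lvl0: tbl 0x2B, slot 13 ⇒ 0x2C007 (P1/RW1/US1/PS0)
  lvl1: tbl 0x2C, slot 9 ⇒ 0x2D087 (P1/RW1/US1/PS1)
  ✓ 0x2D2CC (huge @L1)  — 2 lookups
#1 VA=0x3C24078A0 (r,user):
  lvl0: tbl 0x2B, slot 15 ⇒ 0x31007 (P1/RW1/US1/PS0)
  lvl1: tbl 0x31, slot 18 ⇒ 0x35007 (P1/RW1/US1/PS0)
  lvl2: tbl 0x35, slot 7 ⇒ 0x36003 (P1/RW1/US0/PS0)
  ✗ PROTECTION_VIOLATION  [3 reads]
#2 VA=0x44121A8F1 (w,kernel):
  lvl0: tbl 0x2B, slot 17 ⇒ 0x38007 (P1/RW1/US1/PS0)
  lvl1: tbl 0x38, slot 9 ⇒ 0x3A007 (P1/RW1/US1/PS0)
  lvl2: tbl 0x3A, slot 26 ⇒ 0x3E005 (P1/RW0/US1/PS0)
  ✗ PROTECTION_VIOLATION  [3 reads]
#3 VA=0x282A07479 (w,kernel):
  lvl0: tbl 0x2B, slot 10 ⇒ 0x40007 (P1/RW1/US1/PS0)
  lvl1: tbl 0x40, slot 21 ⇒ 0x41007 (P1/RW1/US1/PS0)
  lvl2: tbl 0x41, slot 7 ⇒ 0x44005 (P1/RW0/US1/PS0)
  ✗ PROTECTION_VIOLATION  [3 reads]

Access #0 fault: NONE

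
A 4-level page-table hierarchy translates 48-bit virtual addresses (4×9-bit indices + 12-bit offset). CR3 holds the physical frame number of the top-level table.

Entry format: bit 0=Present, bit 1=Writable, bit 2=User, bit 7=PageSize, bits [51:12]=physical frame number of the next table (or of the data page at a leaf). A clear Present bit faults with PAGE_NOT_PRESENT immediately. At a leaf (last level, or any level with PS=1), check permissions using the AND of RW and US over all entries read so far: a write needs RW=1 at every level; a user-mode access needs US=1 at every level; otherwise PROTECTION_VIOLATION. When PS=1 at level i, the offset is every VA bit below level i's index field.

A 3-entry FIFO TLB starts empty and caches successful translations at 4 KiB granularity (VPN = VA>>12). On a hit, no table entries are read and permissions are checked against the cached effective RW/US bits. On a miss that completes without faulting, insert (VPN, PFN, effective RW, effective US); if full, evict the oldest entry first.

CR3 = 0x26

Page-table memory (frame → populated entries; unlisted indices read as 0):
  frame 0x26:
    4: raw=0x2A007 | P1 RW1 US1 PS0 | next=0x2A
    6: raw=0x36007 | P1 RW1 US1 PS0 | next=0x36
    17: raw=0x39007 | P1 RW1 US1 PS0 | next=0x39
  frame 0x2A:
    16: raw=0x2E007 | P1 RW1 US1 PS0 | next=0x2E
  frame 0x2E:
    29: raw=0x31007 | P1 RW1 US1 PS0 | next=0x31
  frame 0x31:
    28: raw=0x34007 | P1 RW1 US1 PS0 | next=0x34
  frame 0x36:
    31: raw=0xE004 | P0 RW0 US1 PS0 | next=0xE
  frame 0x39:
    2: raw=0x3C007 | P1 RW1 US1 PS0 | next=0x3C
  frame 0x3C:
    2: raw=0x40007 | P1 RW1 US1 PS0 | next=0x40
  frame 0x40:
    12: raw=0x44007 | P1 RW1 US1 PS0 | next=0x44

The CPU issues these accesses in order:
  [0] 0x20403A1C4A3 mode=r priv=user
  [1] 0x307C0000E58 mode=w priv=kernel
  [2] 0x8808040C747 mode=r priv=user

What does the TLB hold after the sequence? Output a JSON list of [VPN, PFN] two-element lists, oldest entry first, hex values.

Walk each access:
#0 VA=0x20403A1C4A3 (r,user):
  [0] read 0x26 idx=4: raw=0x2A007 flags P=1 W=1 U=1 S=0
  [1] read 0x2A idx=16: raw=0x2E007 flags P=1 W=1 U=1 S=0
  [2] read 0x2E idx=29: raw=0x31007 flags P=1 W=1 U=1 S=0
  [3] read 0x31 idx=28: raw=0x34007 flags P=1 W=1 U=1 S=0
  ⇒ phys 0x344A3  [4 reads]
#1 VA=0x307C0000E58 (w,kernel):
  [0] read 0x26 idx=6: raw=0x36007 flags P=1 W=1 U=1 S=0
  [1] read 0x36 idx=31: raw=0xE004 flags P=0 W=0 U=1 S=0
  ✗ PAGE_NOT_PRESENT  [2 reads]
#2 VA=0x8808040C747 (r,user):
  [0] read 0x26 idx=17: raw=0x39007 flags P=1 W=1 U=1 S=0
  [1] read 0x39 idx=2: raw=0x3C007 flags P=1 W=1 U=1 S=0
  [2] read 0x3C idx=2: raw=0x40007 flags P=1 W=1 U=1 S=0
  [3] read 0x40 idx=12: raw=0x44007 flags P=1 W=1 U=1 S=0
  ⇒ phys 0x44747  [4 reads]

TLB: [["0x20403A1C", "0x34"], ["0x8808040C", "0x44"]]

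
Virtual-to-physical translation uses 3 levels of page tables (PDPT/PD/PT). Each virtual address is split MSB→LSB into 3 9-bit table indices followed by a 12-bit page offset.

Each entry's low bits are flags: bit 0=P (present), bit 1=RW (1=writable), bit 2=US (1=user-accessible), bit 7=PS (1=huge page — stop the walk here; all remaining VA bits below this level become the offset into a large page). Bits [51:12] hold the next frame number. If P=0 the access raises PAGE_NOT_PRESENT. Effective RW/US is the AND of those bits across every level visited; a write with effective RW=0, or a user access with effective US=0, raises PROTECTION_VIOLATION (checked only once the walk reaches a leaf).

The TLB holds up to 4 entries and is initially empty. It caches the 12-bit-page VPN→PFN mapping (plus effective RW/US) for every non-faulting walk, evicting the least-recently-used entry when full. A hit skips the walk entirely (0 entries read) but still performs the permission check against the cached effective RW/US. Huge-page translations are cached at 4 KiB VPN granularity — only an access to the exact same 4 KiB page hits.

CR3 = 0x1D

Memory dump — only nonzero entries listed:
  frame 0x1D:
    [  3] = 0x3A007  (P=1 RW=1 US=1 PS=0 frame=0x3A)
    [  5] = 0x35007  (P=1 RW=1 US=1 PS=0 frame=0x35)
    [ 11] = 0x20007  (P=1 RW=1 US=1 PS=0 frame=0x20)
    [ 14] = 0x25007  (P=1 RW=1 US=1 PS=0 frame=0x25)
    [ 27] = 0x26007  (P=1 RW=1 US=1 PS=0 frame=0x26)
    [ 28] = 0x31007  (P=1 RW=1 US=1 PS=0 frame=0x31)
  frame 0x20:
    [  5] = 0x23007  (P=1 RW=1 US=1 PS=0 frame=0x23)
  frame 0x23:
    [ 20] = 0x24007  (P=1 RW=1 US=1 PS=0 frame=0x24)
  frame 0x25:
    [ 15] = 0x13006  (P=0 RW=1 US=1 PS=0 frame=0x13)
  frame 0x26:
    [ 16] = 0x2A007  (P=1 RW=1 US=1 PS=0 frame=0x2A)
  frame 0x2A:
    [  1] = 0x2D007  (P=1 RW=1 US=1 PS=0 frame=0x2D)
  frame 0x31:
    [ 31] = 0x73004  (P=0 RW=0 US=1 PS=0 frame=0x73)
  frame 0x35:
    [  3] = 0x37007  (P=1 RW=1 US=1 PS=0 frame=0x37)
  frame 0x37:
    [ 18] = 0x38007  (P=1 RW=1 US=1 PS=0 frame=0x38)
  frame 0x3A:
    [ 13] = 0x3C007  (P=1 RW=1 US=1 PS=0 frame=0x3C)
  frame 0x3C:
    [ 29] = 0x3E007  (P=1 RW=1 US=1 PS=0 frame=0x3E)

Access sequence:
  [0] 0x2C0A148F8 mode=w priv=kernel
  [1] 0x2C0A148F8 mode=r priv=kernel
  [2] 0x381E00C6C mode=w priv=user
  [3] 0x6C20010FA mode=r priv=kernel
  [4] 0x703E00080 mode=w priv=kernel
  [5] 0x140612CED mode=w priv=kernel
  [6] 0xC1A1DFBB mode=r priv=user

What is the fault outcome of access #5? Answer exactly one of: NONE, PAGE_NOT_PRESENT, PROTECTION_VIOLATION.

Trace:
#0 VA=0x2C0A148F8 (w,kernel):
  L0: frame=0x1D idx=11 entry=0x20007 [P=1 RW=1 US=1 PS=0]
  L1: frame=0x20 idx=5 entry=0x23007 [P=1 RW=1 US=1 PS=0]
  L2: frame=0x23 idx=20 entry=0x24007 [P=1 RW=1 US=1 PS=0]
  ⇒ phys 0x248F8  [3 reads]
#1 VA=0x2C0A148F8 (r,kernel):
  TLB hit vpn=0x2C0A14 → PA=0x248F8
#2 VA=0x381E00C6C (w,user):
  L0: frame=0x1D idx=14 entry=0x25007 [P=1 RW=1 US=1 PS=0]
  L1: frame=0x25 idx=15 entry=0x13006 [P=0 RW=1 US=1 PS=0]
  → PAGE_NOT_PRESENT  (2 entries read)
#3 VA=0x6C20010FA (r,kernel):
  L0: frame=0x1D idx=27 entry=0x26007 [P=1 RW=1 US=1 PS=0]
  L1: frame=0x26 idx=16 entry=0x2A007 [P=1 RW=1 US=1 PS=0]
  L2: frame=0x2A idx=1 entry=0x2D007 [P=1 RW=1 US=1 PS=0]
  ⇒ phys 0x2D0FA  [3 reads]
#4 VA=0x703E00080 (w,kernel):
  L0: frame=0x1D idx=28 entry=0x31007 [P=1 RW=1 US=1 PS=0]
  L1: frame=0x31 idx=31 entry=0x73004 [P=0 RW=0 US=1 PS=0]
  → PAGE_NOT_PRESENT  (2 entries read)
#5 VA=0x140612CED (w,kernel):
  L0: frame=0x1D idx=5 entry=0x35007 [P=1 RW=1 US=1 PS=0]
  L1: frame=0x35 idx=3 entry=0x37007 [P=1 RW=1 US=1 PS=0]
  L2: frame=0x37 idx=18 entry=0x38007 [P=1 RW=1 US=1 PS=0]
  ⇒ phys 0x38CED  [3 reads]
#6 VA=0xC1A1DFBB (r,user):
  L0: frame=0x1D idx=3 entry=0x3A007 [P=1 RW=1 US=1 PS=0]
  L1: frame=0x3A idx=13 entry=0x3C007 [P=1 RW=1 US=1 PS=0]
  L2: frame=0x3C idx=29 entry=0x3E007 [P=1 RW=1 US=1 PS=0]
  ⇒ phys 0x3EFBB  [3 reads]

Access #5 fault: NONE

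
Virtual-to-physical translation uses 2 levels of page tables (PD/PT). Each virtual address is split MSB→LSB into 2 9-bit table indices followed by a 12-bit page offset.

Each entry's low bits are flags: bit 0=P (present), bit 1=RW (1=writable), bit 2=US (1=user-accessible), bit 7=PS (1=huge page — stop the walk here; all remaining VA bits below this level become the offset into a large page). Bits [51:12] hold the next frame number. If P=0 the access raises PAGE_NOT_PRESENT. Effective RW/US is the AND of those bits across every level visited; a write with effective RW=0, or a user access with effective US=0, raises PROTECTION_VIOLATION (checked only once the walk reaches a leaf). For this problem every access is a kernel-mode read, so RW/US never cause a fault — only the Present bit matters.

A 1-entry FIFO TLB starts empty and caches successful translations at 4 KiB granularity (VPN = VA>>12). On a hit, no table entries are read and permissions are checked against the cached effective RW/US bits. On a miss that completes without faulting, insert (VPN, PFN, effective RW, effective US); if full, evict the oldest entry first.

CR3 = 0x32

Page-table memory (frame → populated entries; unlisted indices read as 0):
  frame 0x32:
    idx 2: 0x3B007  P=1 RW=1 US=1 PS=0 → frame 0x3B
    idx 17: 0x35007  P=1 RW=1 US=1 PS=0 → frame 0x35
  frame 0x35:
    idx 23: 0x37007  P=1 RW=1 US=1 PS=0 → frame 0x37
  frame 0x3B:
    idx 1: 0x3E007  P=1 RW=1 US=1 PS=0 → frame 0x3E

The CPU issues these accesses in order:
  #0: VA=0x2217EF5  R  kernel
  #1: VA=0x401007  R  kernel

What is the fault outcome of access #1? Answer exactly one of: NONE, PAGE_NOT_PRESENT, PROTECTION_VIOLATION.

Walk each access:
#0 VA=0x2217EF5 (r,kernel):
  [0] read 0x32 idx=17: raw=0x35007 flags P=1 W=1 U=1 S=0
  [1] read 0x35 idx=23: raw=0x37007 flags P=1 W=1 U=1 S=0
  ✓ 0x37EF5  — 2 lookups
#1 VA=0x401007 (r,kernel):
  [0] read 0x32 idx=2: raw=0x3B007 flags P=1 W=1 U=1 S=0
  [1] read 0x3B idx=1: raw=0x3E007 flags P=1 W=1 U=1 S=0
  ✓ 0x3E007  — 2 lookups

Access #1 fault: NONE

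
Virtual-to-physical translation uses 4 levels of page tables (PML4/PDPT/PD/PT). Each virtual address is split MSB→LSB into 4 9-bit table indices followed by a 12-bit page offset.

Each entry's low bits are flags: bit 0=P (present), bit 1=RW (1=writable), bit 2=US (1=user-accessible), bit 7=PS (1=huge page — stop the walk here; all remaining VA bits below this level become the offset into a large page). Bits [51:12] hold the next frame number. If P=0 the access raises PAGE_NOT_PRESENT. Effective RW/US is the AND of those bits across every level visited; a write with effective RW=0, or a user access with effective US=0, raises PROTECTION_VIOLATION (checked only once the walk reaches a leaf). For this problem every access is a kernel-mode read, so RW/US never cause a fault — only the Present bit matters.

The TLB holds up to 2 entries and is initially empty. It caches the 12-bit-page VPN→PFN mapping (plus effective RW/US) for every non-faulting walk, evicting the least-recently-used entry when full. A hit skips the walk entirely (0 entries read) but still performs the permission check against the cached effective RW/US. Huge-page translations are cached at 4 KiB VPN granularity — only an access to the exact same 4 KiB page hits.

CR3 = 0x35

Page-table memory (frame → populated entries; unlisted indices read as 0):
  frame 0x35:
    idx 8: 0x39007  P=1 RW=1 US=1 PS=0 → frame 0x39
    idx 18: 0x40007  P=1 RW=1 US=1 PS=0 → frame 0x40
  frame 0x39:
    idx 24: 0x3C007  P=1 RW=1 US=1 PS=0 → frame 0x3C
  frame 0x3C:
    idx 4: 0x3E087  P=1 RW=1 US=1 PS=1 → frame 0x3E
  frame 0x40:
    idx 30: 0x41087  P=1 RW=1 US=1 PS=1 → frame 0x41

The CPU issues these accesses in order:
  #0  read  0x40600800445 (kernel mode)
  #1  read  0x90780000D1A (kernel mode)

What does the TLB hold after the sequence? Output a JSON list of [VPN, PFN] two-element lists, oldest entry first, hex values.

Trace:
#0 VA=0x40600800445 (r,kernel):
  L0: frame=0x35 idx=8 entry=0x39007 [P=1 RW=1 US=1 PS=0]
  L1: frame=0x39 idx=24 entry=0x3C007 [P=1 RW=1 US=1 PS=0]
  L2: frame=0x3C idx=4 entry=0x3E087 [P=1 RW=1 US=1 PS=1]
  ⇒ phys 0x3E445 (huge @L2)  [3 reads]
#1 VA=0x90780000D1A (r,kernel):
  L0: frame=0x35 idx=18 entry=0x40007 [P=1 RW=1 US=1 PS=0]
  L1: frame=0x40 idx=30 entry=0x41087 [P=1 RW=1 US=1 PS=1]
  ⇒ phys 0x41D1A (huge @L1)  [2 reads]

TLB: [["0x40600800", "0x3E"], ["0x90780000", "0x41"]]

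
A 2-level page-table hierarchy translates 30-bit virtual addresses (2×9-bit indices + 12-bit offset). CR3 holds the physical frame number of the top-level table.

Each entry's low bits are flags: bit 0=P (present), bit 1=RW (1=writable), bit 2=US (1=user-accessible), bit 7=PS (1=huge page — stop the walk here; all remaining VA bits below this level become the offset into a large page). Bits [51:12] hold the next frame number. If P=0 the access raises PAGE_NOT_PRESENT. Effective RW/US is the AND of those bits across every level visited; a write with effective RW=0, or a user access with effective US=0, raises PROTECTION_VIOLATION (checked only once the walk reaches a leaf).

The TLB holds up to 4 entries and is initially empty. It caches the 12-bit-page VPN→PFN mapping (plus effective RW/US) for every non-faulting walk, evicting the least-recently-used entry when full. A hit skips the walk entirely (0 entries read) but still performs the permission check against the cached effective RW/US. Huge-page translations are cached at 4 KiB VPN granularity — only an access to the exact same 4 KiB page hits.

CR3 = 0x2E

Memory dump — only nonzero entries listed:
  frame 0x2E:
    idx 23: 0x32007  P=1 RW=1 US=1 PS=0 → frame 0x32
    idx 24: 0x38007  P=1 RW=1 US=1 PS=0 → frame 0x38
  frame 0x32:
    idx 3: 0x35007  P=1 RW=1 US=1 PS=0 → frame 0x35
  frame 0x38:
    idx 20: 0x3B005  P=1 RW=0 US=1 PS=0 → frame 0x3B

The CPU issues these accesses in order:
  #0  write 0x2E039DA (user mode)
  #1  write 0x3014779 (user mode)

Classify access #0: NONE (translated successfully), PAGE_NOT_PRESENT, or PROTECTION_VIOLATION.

Walk each access:
#0 VA=0x2E039DA (w,user):
  L0: frame=0x2E idx=23 entry=0x32007 [P=1 RW=1 US=1 PS=0]
  L1: frame=0x32 idx=3 entry=0x35007 [P=1 RW=1 US=1 PS=0]
  ⇒ phys 0x359DA  [2 reads]
#1 VA=0x3014779 (w,user):
  L0: frame=0x2E idx=24 entry=0x38007 [P=1 RW=1 US=1 PS=0]
  L1: frame=0x38 idx=20 entry=0x3B005 [P=1 RW=0 US=1 PS=0]
  ✗ PROTECTION_VIOLATION  [2 reads]

Access #0 fault: NONE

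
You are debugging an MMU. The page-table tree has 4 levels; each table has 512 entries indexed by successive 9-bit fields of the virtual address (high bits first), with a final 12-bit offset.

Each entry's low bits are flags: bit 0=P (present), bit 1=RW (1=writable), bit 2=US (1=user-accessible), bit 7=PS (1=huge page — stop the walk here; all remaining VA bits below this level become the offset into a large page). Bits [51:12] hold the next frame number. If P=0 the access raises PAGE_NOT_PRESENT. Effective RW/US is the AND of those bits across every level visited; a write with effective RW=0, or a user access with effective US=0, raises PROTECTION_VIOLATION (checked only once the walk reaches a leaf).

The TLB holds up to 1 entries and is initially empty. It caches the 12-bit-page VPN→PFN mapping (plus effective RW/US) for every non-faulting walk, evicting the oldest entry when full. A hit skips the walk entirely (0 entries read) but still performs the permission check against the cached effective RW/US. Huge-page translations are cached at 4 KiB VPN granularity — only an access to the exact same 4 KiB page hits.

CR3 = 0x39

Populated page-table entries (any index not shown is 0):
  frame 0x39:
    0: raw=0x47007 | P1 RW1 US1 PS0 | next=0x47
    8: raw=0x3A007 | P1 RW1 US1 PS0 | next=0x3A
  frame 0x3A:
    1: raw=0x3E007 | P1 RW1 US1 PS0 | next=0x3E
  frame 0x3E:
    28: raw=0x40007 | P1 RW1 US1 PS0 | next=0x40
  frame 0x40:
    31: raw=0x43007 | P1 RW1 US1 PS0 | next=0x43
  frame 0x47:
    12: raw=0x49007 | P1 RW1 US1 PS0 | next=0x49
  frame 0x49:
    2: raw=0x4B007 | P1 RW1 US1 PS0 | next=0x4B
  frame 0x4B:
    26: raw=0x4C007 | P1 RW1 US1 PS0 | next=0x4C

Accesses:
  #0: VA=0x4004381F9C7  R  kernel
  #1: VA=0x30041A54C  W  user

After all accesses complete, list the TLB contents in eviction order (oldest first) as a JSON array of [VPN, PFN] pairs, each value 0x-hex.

Walk each access:
#0 VA=0x4004381F9C7 (r,kernel):
  L0 @0x39[8] → 0x3A007  P=1,RW=1,US=1,PS=0
  L1 @0x3A[1] → 0x3E007  P=1,RW=1,US=1,PS=0
  L2 @0x3E[28] → 0x40007  P=1,RW=1,US=1,PS=0
  L3 @0x40[31] → 0x43007  P=1,RW=1,US=1,PS=0
  ✓ 0x439C7  — 4 lookups
#1 VA=0x30041A54C (w,user):
  L0 @0x39[0] → 0x47007  P=1,RW=1,US=1,PS=0
  L1 @0x47[12] → 0x49007  P=1,RW=1,US=1,PS=0
  L2 @0x49[2] → 0x4B007  P=1,RW=1,US=1,PS=0
  L3 @0x4B[26] → 0x4C007  P=1,RW=1,US=1,PS=0
  ✓ 0x4C54C  — 4 lookups

TLB: [["0x30041A", "0x4C"]]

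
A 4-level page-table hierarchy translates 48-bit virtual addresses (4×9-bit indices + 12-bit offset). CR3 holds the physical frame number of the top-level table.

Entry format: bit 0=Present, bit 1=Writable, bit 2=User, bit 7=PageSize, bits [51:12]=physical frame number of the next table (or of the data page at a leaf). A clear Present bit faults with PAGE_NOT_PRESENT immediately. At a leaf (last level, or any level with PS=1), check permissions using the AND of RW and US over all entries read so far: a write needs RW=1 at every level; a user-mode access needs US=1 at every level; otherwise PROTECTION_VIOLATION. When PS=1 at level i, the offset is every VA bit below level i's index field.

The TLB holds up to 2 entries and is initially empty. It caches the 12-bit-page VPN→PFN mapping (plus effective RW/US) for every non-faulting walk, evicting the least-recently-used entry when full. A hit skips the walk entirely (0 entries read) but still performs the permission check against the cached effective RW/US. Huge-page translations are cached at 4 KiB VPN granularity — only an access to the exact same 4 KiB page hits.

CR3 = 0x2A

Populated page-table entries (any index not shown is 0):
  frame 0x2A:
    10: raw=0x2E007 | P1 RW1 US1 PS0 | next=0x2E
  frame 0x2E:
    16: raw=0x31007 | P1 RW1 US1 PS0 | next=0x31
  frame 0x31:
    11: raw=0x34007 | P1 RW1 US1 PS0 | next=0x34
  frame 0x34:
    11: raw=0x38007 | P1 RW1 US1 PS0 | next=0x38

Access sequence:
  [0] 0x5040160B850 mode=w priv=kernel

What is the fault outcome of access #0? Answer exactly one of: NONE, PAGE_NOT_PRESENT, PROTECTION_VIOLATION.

Per-access translation:
#0 VA=0x5040160B850 (w,kernel):
  lvl0: tbl 0x2A, slot 10 ⇒ 0x2E007 (P1/RW1/US1/PS0)
  lvl1: tbl 0x2E, slot 16 ⇒ 0x31007 (P1/RW1/US1/PS0)
  lvl2: tbl 0x31, slot 11 ⇒ 0x34007 (P1/RW1/US1/PS0)
  lvl3: tbl 0x34, slot 11 ⇒ 0x38007 (P1/RW1/US1/PS0)
  → PA=0x38850  (4 entries read)

Access #0 fault: NONE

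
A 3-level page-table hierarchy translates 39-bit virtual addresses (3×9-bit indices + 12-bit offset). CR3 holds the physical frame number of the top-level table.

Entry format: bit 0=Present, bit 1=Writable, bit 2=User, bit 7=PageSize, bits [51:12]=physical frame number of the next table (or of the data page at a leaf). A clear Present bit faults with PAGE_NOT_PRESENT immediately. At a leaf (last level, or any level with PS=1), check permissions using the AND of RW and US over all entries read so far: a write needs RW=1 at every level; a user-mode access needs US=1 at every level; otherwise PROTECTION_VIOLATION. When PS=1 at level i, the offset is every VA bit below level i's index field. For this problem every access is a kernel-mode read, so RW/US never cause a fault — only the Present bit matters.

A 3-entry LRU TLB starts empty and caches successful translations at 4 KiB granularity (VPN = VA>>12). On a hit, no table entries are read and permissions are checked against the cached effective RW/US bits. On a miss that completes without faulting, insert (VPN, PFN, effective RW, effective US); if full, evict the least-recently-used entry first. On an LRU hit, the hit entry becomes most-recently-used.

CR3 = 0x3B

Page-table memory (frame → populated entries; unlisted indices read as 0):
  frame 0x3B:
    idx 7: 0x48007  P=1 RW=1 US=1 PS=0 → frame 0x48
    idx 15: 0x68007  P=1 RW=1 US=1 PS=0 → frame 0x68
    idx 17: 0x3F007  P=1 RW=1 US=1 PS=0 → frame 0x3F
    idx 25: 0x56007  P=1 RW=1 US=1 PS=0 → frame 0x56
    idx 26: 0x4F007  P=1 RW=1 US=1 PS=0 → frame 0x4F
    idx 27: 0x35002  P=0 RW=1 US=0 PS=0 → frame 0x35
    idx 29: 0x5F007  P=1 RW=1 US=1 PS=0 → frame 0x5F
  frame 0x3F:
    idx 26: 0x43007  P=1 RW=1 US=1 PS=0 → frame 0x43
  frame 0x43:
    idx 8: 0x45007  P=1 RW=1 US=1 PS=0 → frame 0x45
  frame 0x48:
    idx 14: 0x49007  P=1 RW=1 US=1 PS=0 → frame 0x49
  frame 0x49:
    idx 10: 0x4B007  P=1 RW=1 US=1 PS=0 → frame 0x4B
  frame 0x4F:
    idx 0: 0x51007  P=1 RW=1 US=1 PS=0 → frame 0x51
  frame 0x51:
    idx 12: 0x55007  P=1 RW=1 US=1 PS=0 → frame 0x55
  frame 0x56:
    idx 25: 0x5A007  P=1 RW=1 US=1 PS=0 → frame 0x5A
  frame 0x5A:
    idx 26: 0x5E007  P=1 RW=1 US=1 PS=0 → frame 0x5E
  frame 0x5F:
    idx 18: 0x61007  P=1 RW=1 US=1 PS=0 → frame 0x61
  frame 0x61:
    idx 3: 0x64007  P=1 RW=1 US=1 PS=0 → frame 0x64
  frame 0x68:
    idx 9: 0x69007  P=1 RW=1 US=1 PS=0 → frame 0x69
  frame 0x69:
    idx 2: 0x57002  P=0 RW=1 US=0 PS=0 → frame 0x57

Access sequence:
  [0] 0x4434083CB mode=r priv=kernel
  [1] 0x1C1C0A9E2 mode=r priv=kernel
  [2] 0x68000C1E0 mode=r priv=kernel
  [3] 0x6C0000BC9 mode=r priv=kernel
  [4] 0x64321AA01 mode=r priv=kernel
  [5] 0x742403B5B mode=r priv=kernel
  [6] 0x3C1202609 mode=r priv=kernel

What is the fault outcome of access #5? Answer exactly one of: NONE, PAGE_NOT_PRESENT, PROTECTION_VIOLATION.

Trace:
#0 VA=0x4434083CB (r,kernel):
  L0: frame=0x3B idx=17 entry=0x3F007 [P=1 RW=1 US=1 PS=0]
  L1: frame=0x3F idx=26 entry=0x43007 [P=1 RW=1 US=1 PS=0]
  L2: frame=0x43 idx=8 entry=0x45007 [P=1 RW=1 US=1 PS=0]
  ⇒ phys 0x453CB  [3 reads]
#1 VA=0x1C1C0A9E2 (r,kernel):
  L0: frame=0x3B idx=7 entry=0x48007 [P=1 RW=1 US=1 PS=0]
  L1: frame=0x48 idx=14 entry=0x49007 [P=1 RW=1 US=1 PS=0]
  L2: frame=0x49 idx=10 entry=0x4B007 [P=1 RW=1 US=1 PS=0]
  ⇒ phys 0x4B9E2  [3 reads]
#2 VA=0x68000C1E0 (r,kernel):
  L0: frame=0x3B idx=26 entry=0x4F007 [P=1 RW=1 US=1 PS=0]
  L1: frame=0x4F idx=0 entry=0x51007 [P=1 RW=1 US=1 PS=0]
  L2: frame=0x51 idx=12 entry=0x55007 [P=1 RW=1 US=1 PS=0]
  ⇒ phys 0x551E0  [3 reads]
#3 VA=0x6C0000BC9 (r,kernel):
  L0: frame=0x3B idx=27 entry=0x35002 [P=0 RW=1 US=0 PS=0]
  ✗ PAGE_NOT_PRESENT  [1 reads]
#4 VA=0x64321AA01 (r,kernel):
  L0: frame=0x3B idx=25 entry=0x56007 [P=1 RW=1 US=1 PS=0]
  L1: frame=0x56 idx=25 entry=0x5A007 [P=1 RW=1 US=1 PS=0]
  L2: frame=0x5A idx=26 entry=0x5E007 [P=1 RW=1 US=1 PS=0]
  ⇒ phys 0x5EA01  [3 reads]
#5 VA=0x742403B5B (r,kernel):
  L0: frame=0x3B idx=29 entry=0x5F007 [P=1 RW=1 US=1 PS=0]
  L1: frame=0x5F idx=18 entry=0x61007 [P=1 RW=1 US=1 PS=0]
  L2: frame=0x61 idx=3 entry=0x64007 [P=1 RW=1 US=1 PS=0]
  ⇒ phys 0x64B5B  [3 reads]
#6 VA=0x3C1202609 (r,kernel):
  L0: frame=0x3B idx=15 entry=0x68007 [P=1 RW=1 US=1 PS=0]
  L1: frame=0x68 idx=9 entry=0x69007 [P=1 RW=1 US=1 PS=0]
  L2: frame=0x69 idx=2 entry=0x57002 [P=0 RW=1 US=0 PS=0]
  ✗ PAGE_NOT_PRESENT  [3 reads]

Access #5 fault: NONE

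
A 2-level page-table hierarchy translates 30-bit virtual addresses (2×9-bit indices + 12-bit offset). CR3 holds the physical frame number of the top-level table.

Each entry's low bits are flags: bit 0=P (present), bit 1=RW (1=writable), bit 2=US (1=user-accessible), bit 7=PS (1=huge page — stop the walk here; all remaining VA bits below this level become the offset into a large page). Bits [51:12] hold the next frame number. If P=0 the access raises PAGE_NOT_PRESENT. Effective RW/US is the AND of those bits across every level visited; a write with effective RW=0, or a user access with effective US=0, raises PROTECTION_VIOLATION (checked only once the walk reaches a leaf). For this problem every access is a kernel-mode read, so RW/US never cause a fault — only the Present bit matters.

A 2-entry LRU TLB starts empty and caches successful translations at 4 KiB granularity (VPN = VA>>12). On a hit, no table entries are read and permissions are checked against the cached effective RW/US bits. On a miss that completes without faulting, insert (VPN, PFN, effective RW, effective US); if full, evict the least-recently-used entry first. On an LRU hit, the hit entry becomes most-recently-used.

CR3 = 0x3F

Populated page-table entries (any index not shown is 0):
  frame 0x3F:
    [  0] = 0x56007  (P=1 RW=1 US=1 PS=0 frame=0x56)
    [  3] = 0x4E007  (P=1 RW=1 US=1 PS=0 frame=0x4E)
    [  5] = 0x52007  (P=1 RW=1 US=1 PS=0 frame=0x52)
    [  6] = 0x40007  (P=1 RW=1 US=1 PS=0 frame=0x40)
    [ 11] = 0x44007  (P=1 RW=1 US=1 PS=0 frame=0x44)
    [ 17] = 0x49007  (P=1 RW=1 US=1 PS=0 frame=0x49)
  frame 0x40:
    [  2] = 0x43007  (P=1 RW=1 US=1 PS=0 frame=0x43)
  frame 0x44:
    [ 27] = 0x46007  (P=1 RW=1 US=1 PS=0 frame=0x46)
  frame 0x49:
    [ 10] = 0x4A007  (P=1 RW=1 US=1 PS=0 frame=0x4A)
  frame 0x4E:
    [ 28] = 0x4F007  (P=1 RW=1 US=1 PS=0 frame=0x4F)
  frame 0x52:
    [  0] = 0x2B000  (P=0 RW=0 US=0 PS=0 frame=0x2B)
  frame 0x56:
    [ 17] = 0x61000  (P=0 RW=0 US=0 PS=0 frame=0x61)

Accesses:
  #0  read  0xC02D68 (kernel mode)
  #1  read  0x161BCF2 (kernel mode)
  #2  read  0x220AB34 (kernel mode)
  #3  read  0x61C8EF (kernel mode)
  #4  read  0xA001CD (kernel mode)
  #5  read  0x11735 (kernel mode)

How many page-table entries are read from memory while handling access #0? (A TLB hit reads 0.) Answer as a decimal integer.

Trace:
#0 VA=0xC02D68 (r,kernel):
  L0: frame=0x3F idx=6 entry=0x40007 [P=1 RW=1 US=1 PS=0]
  L1: frame=0x40 idx=2 entry=0x43007 [P=1 RW=1 US=1 PS=0]
  → PA=0x43D68  (2 entries read)
#1 VA=0x161BCF2 (r,kernel):
  L0: frame=0x3F idx=11 entry=0x44007 [P=1 RW=1 US=1 PS=0]
  L1: frame=0x44 idx=27 entry=0x46007 [P=1 RW=1 US=1 PS=0]
  → PA=0x46CF2  (2 entries read)
#2 VA=0x220AB34 (r,kernel):
  L0: frame=0x3F idx=17 entry=0x49007 [P=1 RW=1 US=1 PS=0]
  L1: frame=0x49 idx=10 entry=0x4A007 [P=1 RW=1 US=1 PS=0]
  → PA=0x4AB34  (2 entries read)
#3 VA=0x61C8EF (r,kernel):
  L0: frame=0x3F idx=3 entry=0x4E007 [P=1 RW=1 US=1 PS=0]
  L1: frame=0x4E idx=28 entry=0x4F007 [P=1 RW=1 US=1 PS=0]
  → PA=0x4F8EF  (2 entries read)
#4 VA=0xA001CD (r,kernel):
  L0: frame=0x3F idx=5 entry=0x52007 [P=1 RW=1 US=1 PS=0]
  L1: frame=0x52 idx=0 entry=0x2B000 [P=0 RW=0 US=0 PS=0]
  ⇒ fault: PAGE_NOT_PRESENT  — 2 lookups
#5 VA=0x11735 (r,kernel):
  L0: frame=0x3F idx=0 entry=0x56007 [P=1 RW=1 US=1 PS=0]
  L1: frame=0x56 idx=17 entry=0x61000 [P=0 RW=0 US=0 PS=0]
  ⇒ fault: PAGE_NOT_PRESENT  — 2 lookups

Entries read for #0: 2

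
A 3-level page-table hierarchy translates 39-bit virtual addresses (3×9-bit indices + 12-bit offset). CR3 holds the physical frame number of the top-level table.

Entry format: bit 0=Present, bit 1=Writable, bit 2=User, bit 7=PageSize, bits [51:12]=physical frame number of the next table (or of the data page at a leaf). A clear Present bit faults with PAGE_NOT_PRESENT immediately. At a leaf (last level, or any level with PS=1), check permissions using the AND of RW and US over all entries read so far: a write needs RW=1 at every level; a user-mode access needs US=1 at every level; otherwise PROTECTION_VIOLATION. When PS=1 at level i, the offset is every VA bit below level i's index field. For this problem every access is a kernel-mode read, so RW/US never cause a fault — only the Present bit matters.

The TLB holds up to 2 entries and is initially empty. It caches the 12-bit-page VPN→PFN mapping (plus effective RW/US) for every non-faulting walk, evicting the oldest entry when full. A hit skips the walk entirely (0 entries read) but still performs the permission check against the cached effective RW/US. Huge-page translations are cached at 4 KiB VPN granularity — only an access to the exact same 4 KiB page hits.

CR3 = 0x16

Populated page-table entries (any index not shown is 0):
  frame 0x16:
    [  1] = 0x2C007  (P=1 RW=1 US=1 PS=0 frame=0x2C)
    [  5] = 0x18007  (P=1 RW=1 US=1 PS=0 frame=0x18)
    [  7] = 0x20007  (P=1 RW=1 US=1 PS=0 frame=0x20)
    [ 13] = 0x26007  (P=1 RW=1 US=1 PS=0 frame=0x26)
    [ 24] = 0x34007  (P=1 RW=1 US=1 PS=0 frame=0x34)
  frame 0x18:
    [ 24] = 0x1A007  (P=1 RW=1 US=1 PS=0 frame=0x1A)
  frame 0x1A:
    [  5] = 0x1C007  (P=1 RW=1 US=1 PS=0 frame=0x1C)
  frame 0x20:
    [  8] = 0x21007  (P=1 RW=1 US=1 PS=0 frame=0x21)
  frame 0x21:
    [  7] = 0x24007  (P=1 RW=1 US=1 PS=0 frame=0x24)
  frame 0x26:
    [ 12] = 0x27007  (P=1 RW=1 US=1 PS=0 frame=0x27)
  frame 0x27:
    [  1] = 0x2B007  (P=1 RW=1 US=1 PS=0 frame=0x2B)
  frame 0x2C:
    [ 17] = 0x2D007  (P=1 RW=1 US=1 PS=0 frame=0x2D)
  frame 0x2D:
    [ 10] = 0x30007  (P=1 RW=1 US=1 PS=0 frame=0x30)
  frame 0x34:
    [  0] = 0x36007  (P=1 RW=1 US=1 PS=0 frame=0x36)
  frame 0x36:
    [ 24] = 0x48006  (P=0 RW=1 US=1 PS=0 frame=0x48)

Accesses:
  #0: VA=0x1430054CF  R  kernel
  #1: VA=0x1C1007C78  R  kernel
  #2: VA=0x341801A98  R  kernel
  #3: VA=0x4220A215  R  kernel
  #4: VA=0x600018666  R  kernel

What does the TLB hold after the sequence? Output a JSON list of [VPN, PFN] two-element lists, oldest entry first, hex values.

Trace:
#0 VA=0x1430054CF (r,kernel):
  [0] read 0x16 idx=5: raw=0x18007 flags P=1 W=1 U=1 S=0
  [1] read 0x18 idx=24: raw=0x1A007 flags P=1 W=1 U=1 S=0
  [2] read 0x1A idx=5: raw=0x1C007 flags P=1 W=1 U=1 S=0
  ⇒ phys 0x1C4CF  [3 reads]
#1 VA=0x1C1007C78 (r,kernel):
  [0] read 0x16 idx=7: raw=0x20007 flags P=1 W=1 U=1 S=0
  [1] read 0x20 idx=8: raw=0x21007 flags P=1 W=1 U=1 S=0
  [2] read 0x21 idx=7: raw=0x24007 flags P=1 W=1 U=1 S=0
  ⇒ phys 0x24C78  [3 reads]
#2 VA=0x341801A98 (r,kernel):
  [0] read 0x16 idx=13: raw=0x26007 flags P=1 W=1 U=1 S=0
  [1] read 0x26 idx=12: raw=0x27007 flags P=1 W=1 U=1 S=0
  [2] read 0x27 idx=1: raw=0x2B007 flags P=1 W=1 U=1 S=0
  ⇒ phys 0x2BA98  [3 reads]
#3 VA=0x4220A215 (r,kernel):
  [0] read 0x16 idx=1: raw=0x2C007 flags P=1 W=1 U=1 S=0
  [1] read 0x2C idx=17: raw=0x2D007 flags P=1 W=1 U=1 S=0
  [2] read 0x2D idx=10: raw=0x30007 flags P=1 W=1 U=1 S=0
  ⇒ phys 0x30215  [3 reads]
#4 VA=0x600018666 (r,kernel):
  [0] read 0x16 idx=24: raw=0x34007 flags P=1 W=1 U=1 S=0
  [1] read 0x34 idx=0: raw=0x36007 flags P=1 W=1 U=1 S=0
  [2] read 0x36 idx=24: raw=0x48006 flags P=0 W=1 U=1 S=0
  → PAGE_NOT_PRESENT  (3 entries read)

TLB: [["0x341801", "0x2B"], ["0x4220A", "0x30"]]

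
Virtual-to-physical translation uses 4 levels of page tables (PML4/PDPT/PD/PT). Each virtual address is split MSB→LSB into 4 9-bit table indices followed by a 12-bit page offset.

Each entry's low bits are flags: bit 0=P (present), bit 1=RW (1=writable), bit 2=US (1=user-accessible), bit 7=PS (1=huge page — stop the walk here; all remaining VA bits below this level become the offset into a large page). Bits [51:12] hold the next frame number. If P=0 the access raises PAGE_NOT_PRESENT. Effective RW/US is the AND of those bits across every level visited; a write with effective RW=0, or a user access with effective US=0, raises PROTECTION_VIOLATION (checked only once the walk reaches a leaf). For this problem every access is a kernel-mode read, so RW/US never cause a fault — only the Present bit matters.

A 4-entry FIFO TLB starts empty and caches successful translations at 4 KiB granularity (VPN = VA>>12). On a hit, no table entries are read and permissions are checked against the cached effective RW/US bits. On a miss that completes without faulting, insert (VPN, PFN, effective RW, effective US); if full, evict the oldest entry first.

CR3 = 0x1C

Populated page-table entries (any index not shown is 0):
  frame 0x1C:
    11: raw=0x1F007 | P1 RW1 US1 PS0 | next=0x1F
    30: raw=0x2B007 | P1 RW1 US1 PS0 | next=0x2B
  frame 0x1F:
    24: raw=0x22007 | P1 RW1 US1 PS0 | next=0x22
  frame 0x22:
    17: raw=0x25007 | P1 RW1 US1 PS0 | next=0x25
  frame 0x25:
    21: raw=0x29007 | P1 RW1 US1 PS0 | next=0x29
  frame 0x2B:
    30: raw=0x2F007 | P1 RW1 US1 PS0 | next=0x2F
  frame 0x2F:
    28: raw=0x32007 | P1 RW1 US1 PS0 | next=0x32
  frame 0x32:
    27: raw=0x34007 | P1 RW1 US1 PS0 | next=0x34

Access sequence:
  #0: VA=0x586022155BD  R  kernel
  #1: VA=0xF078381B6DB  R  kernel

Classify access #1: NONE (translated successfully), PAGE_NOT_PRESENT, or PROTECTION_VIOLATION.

Walk each access:
#0 VA=0x586022155BD (r,kernel):
  [0] read 0x1C idx=11: raw=0x1F007 flags P=1 W=1 U=1 S=0
  [1] read 0x1F idx=24: raw=0x22007 flags P=1 W=1 U=1 S=0
  [2] read 0x22 idx=17: raw=0x25007 flags P=1 W=1 U=1 S=0
  [3] read 0x25 idx=21: raw=0x29007 flags P=1 W=1 U=1 S=0
  ⇒ phys 0x295BD  [4 reads]
#1 VA=0xF078381B6DB (r,kernel):
  [0] read 0x1C idx=30: raw=0x2B007 flags P=1 W=1 U=1 S=0
  [1] read 0x2B idx=30: raw=0x2F007 flags P=1 W=1 U=1 S=0
  [2] read 0x2F idx=28: raw=0x32007 flags P=1 W=1 U=1 S=0
  [3] read 0x32 idx=27: raw=0x34007 flags P=1 W=1 U=1 S=0
  ⇒ phys 0x346DB  [4 reads]

Access #1 fault: NONE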